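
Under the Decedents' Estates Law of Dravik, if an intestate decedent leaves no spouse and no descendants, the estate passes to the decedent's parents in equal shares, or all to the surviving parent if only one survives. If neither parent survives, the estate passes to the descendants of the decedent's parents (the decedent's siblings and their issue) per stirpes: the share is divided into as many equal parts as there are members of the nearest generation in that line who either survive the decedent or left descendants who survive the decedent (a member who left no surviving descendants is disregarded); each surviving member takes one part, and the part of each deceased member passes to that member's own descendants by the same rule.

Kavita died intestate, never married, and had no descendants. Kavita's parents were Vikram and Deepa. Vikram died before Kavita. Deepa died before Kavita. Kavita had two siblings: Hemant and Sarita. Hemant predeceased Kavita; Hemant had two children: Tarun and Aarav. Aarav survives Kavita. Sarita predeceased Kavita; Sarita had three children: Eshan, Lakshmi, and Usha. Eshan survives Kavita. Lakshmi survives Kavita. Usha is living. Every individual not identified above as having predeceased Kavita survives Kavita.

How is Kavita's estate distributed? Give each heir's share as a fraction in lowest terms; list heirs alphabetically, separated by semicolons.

Aarav 1/4; Eshan 1/6; Lakshmi 1/6; Tarun 1/4; Usha 1/6

Neither parent survives and there are no descendants, so the estate passes to Kavita's siblings and their issue per stirpes.
The estate is divided into 2 equal shares of 1/2 among Hemant, Sarita.
Hemant predeceased; the 1/2 allotted to Hemant's branch passes to Hemant's issue by representation.
The 1/2 is divided into 2 equal shares of 1/4 among Tarun, Aarav.
Tarun is living and takes 1/4.
Aarav is living and takes 1/4.
Sarita predeceased; the 1/2 allotted to Sarita's branch passes to Sarita's issue by representation.
The 1/2 is divided into 3 equal shares of 1/6 among Eshan, Lakshmi, Usha.
Eshan is living and takes 1/6.
Lakshmi is living and takes 1/6.
Usha is living and takes 1/6.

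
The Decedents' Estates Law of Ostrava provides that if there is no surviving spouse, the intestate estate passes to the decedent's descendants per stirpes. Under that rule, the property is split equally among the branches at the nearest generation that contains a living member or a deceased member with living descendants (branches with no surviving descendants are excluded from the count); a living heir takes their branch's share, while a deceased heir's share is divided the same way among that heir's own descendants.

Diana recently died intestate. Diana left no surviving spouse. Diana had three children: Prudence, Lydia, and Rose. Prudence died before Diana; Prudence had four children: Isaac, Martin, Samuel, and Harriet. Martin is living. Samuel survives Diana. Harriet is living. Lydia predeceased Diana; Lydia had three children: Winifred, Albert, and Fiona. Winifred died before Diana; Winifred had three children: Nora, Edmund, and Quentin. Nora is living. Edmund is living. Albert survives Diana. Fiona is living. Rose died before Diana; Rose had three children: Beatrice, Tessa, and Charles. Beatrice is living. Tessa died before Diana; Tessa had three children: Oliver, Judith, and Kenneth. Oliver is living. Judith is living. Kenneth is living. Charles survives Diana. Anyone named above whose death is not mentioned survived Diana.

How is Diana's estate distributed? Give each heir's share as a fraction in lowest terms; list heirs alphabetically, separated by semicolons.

Albert 1/9; Beatrice 1/9; Charles 1/9; Edmund 1/27; Fiona 1/9; Harriet 1/12; Isaac 1/12; Judith 1/27; Kenneth 1/27; Martin 1/12; Nora 1/27; Oliver 1/27; Quentin 1/27; Samuel 1/12

There is no surviving spouse, so the entire estate passes to Diana's descendants per stirpes.
The estate is divided into 3 equal shares of 1/3 among Prudence, Lydia, Rose.
Prudence predeceased; the 1/3 allotted to Prudence's branch passes to Prudence's issue by representation.
The 1/3 is divided into 4 equal shares of 1/12 among Isaac, Martin, Samuel, Harriet.
Isaac is living and takes 1/12.
Martin is living and takes 1/12.
Samuel is living and takes 1/12.
Harriet is living and takes 1/12.
Lydia predeceased; the 1/3 allotted to Lydia's branch passes to Lydia's issue by representation.
The 1/3 is divided into 3 equal shares of 1/9 among Winifred, Albert, Fiona.
Winifred predeceased; the 1/9 allotted to Winifred's branch passes to Winifred's issue by representation.
The 1/9 is divided into 3 equal shares of 1/27 among Nora, Edmund, Quentin.
Nora is living and takes 1/27.
Edmund is living and takes 1/27.
Quentin is living and takes 1/27.
Albert is living and takes 1/9.
Fiona is living and takes 1/9.
Rose predeceased; the 1/3 allotted to Rose's branch passes to Rose's issue by representation.
The 1/3 is divided into 3 equal shares of 1/9 among Beatrice, Tessa, Charles.
Beatrice is living and takes 1/9.
Tessa predeceased; the 1/9 allotted to Tessa's branch passes to Tessa's issue by representation.
The 1/9 is divided into 3 equal shares of 1/27 among Oliver, Judith, Kenneth.
Oliver is living and takes 1/27.
Judith is living and takes 1/27.
Kenneth is living and takes 1/27.
Charles is living and takes 1/9.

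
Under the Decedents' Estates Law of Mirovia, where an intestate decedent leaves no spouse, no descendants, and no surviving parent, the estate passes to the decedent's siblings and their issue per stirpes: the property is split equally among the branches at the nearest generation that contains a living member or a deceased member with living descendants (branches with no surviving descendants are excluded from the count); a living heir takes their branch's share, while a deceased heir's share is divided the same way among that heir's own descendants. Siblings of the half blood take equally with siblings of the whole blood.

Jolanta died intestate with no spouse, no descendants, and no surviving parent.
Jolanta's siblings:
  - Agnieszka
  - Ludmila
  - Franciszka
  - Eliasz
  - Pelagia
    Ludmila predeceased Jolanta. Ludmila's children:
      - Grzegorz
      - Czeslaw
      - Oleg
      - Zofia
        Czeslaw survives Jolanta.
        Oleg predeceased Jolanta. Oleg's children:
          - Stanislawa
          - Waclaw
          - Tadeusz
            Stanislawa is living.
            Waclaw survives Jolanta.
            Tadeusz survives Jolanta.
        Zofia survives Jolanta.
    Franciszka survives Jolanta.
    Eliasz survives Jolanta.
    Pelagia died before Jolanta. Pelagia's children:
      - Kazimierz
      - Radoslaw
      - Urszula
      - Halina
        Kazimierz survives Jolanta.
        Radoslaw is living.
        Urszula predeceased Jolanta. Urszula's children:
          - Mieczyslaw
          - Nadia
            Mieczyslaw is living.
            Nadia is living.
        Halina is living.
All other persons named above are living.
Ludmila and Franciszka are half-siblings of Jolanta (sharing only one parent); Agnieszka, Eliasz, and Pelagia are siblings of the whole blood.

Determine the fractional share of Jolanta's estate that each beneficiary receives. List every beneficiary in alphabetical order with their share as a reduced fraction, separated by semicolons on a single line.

No spouse, descendants, or parent survives, so the estate passes to Jolanta's siblings per stirpes.
Half-blood and whole-blood siblings take equally under the stated rule.
The estate is divided into 5 equal shares of 1/5 among Agnieszka, Ludmila, Franciszka, Eliasz, Pelagia.
Agnieszka is living and takes 1/5.
Ludmila predeceased; the 1/5 allotted to Ludmila's branch passes to Ludmila's issue by representation.
The 1/5 is divided into 4 equal shares of 1/20 among Grzegorz, Czeslaw, Oleg, Zofia.
Grzegorz is living and takes 1/20.
Czeslaw is living and takes 1/20.
Oleg predeceased; the 1/20 allotted to Oleg's branch passes to Oleg's issue by representation.
The 1/20 is divided into 3 equal shares of 1/60 among Stanislawa, Waclaw, Tadeusz.
Stanislawa is living and takes 1/60.
Waclaw is living and takes 1/60.
Tadeusz is living and takes 1/60.
Zofia is living and takes 1/20.
Franciszka is living and takes 1/5.
Eliasz is living and takes 1/5.
Pelagia predeceased; the 1/5 allotted to Pelagia's branch passes to Pelagia's issue by representation.
The 1/5 is divided into 4 equal shares of 1/20 among Kazimierz, Radoslaw, Urszula, Halina.
Kazimierz is living and takes 1/20.
Radoslaw is living and takes 1/20.
Urszula predeceased; the 1/20 allotted to Urszula's branch passes to Urszula's issue by representation.
The 1/20 is divided into 2 equal shares of 1/40 among Mieczyslaw, Nadia.
Mieczyslaw is living and takes 1/40.
Nadia is living and takes 1/40.
Halina is living and takes 1/20.

Agnieszka 1/5; Czeslaw 1/20; Eliasz 1/5; Franciszka 1/5; Grzegorz 1/20; Halina 1/20; Kazimierz 1/20; Mieczyslaw 1/40; Nadia 1/40; Radoslaw 1/20; Stanislawa 1/60; Tadeusz 1/60; Waclaw 1/60; Zofia 1/20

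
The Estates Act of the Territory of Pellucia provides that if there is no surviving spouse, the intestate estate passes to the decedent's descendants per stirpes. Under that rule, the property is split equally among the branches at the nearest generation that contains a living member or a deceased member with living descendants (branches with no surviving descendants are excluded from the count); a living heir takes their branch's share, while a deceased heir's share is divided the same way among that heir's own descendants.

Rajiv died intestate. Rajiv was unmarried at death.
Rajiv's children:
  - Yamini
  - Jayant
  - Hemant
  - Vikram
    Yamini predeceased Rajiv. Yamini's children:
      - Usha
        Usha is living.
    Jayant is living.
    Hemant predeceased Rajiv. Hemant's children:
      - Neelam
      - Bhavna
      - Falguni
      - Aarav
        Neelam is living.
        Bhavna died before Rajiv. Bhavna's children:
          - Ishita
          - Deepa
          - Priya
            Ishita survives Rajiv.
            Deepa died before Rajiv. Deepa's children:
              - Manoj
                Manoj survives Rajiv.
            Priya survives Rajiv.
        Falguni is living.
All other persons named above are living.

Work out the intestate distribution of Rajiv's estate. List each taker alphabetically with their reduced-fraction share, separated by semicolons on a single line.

Aarav 1/16; Falguni 1/16; Ishita 1/48; Jayant 1/4; Manoj 1/48; Neelam 1/16; Priya 1/48; Usha 1/4; Vikram 1/4

There is no surviving spouse, so the entire estate passes to Rajiv's descendants per stirpes.
The estate is divided into 4 equal shares of 1/4 among Yamini, Jayant, Hemant, Vikram.
Yamini predeceased; the 1/4 allotted to Yamini's branch passes to Yamini's issue by representation.
Usha is the sole taker at this level and receives the full 1/4.
Jayant is living and takes 1/4.
Hemant predeceased; the 1/4 allotted to Hemant's branch passes to Hemant's issue by representation.
The 1/4 is divided into 4 equal shares of 1/16 among Neelam, Bhavna, Falguni, Aarav.
Neelam is living and takes 1/16.
Bhavna predeceased; the 1/16 allotted to Bhavna's branch passes to Bhavna's issue by representation.
The 1/16 is divided into 3 equal shares of 1/48 among Ishita, Deepa, Priya.
Ishita is living and takes 1/48.
Deepa predeceased; the 1/48 allotted to Deepa's branch passes to Deepa's issue by representation.
Manoj is the sole taker at this level and receives the full 1/48.
Priya is living and takes 1/48.
Falguni is living and takes 1/16.
Aarav is living and takes 1/16.
Vikram is living and takes 1/4.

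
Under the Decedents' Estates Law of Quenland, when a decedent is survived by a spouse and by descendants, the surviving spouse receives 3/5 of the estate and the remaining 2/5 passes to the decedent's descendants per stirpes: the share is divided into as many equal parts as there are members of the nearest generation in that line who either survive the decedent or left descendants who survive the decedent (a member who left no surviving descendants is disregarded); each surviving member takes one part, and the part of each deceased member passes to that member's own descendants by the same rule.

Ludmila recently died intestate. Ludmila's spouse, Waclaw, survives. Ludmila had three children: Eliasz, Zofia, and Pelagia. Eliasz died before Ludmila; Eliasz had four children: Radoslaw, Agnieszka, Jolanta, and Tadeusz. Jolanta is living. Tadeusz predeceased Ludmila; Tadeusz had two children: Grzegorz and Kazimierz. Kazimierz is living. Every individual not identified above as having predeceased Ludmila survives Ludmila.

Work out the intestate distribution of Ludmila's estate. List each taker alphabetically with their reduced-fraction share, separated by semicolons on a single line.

Agnieszka 1/30; Grzegorz 1/60; Jolanta 1/30; Kazimierz 1/60; Pelagia 2/15; Radoslaw 1/30; Waclaw 3/5; Zofia 2/15

Waclaw, as surviving spouse, takes 3/5.
The remaining 2/5 passes to Ludmila's descendants per stirpes.
The 2/5 is divided into 3 equal shares of 2/15 among Eliasz, Zofia, Pelagia.
Eliasz predeceased; the 2/15 allotted to Eliasz's branch passes to Eliasz's issue by representation.
The 2/15 is divided into 4 equal shares of 1/30 among Radoslaw, Agnieszka, Jolanta, Tadeusz.
Radoslaw is living and takes 1/30.
Agnieszka is living and takes 1/30.
Jolanta is living and takes 1/30.
Tadeusz predeceased; the 1/30 allotted to Tadeusz's branch passes to Tadeusz's issue by representation.
The 1/30 is divided into 2 equal shares of 1/60 among Grzegorz, Kazimierz.
Grzegorz is living and takes 1/60.
Kazimierz is living and takes 1/60.
Zofia is living and takes 2/15.
Pelagia is living and takes 2/15.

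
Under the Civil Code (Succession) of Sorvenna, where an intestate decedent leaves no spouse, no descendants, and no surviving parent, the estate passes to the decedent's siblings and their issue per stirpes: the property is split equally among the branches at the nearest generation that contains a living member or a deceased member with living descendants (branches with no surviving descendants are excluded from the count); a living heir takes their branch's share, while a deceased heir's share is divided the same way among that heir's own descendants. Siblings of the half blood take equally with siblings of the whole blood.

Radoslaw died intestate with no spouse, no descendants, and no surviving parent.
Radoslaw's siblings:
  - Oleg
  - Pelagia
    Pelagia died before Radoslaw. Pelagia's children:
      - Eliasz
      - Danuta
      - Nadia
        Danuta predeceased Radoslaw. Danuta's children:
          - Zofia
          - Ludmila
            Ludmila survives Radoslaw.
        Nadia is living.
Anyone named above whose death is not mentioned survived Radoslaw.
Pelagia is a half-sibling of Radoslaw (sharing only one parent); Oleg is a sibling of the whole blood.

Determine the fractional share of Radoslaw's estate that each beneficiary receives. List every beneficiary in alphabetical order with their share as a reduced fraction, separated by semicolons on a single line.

No spouse, descendants, or parent survives, so the estate passes to Radoslaw's siblings per stirpes.
Half-blood and whole-blood siblings take equally under the stated rule.
The estate is divided into 2 equal shares of 1/2 among Oleg, Pelagia.
Oleg is living and takes 1/2.
Pelagia predeceased; the 1/2 allotted to Pelagia's branch passes to Pelagia's issue by representation.
The 1/2 is divided into 3 equal shares of 1/6 among Eliasz, Danuta, Nadia.
Eliasz is living and takes 1/6.
Danuta predeceased; the 1/6 allotted to Danuta's branch passes to Danuta's issue by representation.
The 1/6 is divided into 2 equal shares of 1/12 among Zofia, Ludmila.
Zofia is living and takes 1/12.
Ludmila is living and takes 1/12.
Nadia is living and takes 1/6.

Eliasz 1/6; Ludmila 1/12; Nadia 1/6; Oleg 1/2; Zofia 1/12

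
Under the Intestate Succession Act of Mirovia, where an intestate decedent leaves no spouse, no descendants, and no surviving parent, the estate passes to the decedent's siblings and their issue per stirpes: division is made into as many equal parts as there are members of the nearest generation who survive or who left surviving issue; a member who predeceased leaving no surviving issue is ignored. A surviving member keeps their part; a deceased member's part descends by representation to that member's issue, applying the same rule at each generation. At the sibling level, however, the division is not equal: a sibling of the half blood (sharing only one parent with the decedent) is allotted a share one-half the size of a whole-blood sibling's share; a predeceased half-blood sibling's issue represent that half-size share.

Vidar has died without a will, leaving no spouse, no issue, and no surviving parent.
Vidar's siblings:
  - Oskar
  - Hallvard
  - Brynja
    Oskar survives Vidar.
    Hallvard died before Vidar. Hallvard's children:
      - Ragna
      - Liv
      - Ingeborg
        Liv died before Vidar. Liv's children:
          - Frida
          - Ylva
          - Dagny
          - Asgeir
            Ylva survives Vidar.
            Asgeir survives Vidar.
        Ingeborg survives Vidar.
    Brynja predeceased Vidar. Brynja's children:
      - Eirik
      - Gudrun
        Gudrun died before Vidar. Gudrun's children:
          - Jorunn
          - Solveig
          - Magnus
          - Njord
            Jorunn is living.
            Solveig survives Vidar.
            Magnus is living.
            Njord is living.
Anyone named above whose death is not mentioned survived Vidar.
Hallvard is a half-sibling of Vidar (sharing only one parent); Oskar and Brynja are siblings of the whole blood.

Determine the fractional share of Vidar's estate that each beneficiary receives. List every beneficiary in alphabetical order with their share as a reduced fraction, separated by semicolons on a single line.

Asgeir 1/60; Dagny 1/60; Eirik 1/5; Frida 1/60; Ingeborg 1/15; Jorunn 1/20; Magnus 1/20; Njord 1/20; Oskar 2/5; Ragna 1/15; Solveig 1/20; Ylva 1/60

No spouse, descendants, or parent survives, so the estate passes to Vidar's siblings per stirpes.
Half-blood siblings count for one-half the weight of whole-blood siblings at the initial division.
Dividing 1 in proportion to weights (total weight 5/2): Oskar (weight 1) → 2/5; Hallvard (weight 1/2) → 1/5; Brynja (weight 1) → 2/5.
Oskar is living and takes 2/5.
Hallvard predeceased; the 1/5 allotted to Hallvard's branch passes to Hallvard's issue by representation.
The 1/5 is divided into 3 equal shares of 1/15 among Ragna, Liv, Ingeborg.
Ragna is living and takes 1/15.
Liv predeceased; the 1/15 allotted to Liv's branch passes to Liv's issue by representation.
The 1/15 is divided into 4 equal shares of 1/60 among Frida, Ylva, Dagny, Asgeir.
Frida is living and takes 1/60.
Ylva is living and takes 1/60.
Dagny is living and takes 1/60.
Asgeir is living and takes 1/60.
Ingeborg is living and takes 1/15.
Brynja predeceased; the 2/5 allotted to Brynja's branch passes to Brynja's issue by representation.
The 2/5 is divided into 2 equal shares of 1/5 among Eirik, Gudrun.
Eirik is living and takes 1/5.
Gudrun predeceased; the 1/5 allotted to Gudrun's branch passes to Gudrun's issue by representation.
The 1/5 is divided into 4 equal shares of 1/20 among Jorunn, Solveig, Magnus, Njord.
Jorunn is living and takes 1/20.
Solveig is living and takes 1/20.
Magnus is living and takes 1/20.
Njord is living and takes 1/20.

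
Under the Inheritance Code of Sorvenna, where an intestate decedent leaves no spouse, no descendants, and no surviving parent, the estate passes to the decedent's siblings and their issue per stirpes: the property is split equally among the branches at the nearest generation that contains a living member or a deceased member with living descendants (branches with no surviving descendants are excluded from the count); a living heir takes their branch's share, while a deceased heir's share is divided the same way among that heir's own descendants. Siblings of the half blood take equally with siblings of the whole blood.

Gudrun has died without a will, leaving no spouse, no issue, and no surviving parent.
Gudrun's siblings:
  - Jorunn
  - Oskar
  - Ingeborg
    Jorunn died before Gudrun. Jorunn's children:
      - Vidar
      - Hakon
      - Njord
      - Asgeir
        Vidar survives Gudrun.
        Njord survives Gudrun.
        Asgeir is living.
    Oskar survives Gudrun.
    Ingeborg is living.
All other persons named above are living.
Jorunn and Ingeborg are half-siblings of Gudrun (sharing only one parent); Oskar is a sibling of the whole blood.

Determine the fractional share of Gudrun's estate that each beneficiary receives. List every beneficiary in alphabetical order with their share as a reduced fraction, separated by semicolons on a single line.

Asgeir 1/12; Hakon 1/12; Ingeborg 1/3; Njord 1/12; Oskar 1/3; Vidar 1/12

No spouse, descendants, or parent survives, so the estate passes to Gudrun's siblings per stirpes.
Half-blood and whole-blood siblings take equally under the stated rule.
The estate is divided into 3 equal shares of 1/3 among Jorunn, Oskar, Ingeborg.
Jorunn predeceased; the 1/3 allotted to Jorunn's branch passes to Jorunn's issue by representation.
The 1/3 is divided into 4 equal shares of 1/12 among Vidar, Hakon, Njord, Asgeir.
Vidar is living and takes 1/12.
Hakon is living and takes 1/12.
Njord is living and takes 1/12.
Asgeir is living and takes 1/12.
Oskar is living and takes 1/3.
Ingeborg is living and takes 1/3.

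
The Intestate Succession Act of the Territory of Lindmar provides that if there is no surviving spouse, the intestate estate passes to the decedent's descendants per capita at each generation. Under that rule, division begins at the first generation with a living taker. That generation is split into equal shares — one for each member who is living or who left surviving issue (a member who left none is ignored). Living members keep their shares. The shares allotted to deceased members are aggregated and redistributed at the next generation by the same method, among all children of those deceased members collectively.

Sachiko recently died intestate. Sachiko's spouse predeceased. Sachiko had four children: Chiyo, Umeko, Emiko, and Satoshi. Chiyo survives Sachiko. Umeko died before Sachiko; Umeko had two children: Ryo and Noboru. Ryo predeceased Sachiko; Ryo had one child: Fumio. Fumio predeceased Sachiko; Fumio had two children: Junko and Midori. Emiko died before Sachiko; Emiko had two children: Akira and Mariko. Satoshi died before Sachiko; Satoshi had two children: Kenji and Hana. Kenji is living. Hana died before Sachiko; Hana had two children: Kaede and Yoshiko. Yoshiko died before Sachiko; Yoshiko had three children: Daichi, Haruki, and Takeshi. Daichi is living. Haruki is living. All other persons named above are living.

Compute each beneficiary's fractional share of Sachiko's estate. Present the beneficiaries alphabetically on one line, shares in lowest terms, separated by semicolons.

Akira 1/8; Chiyo 1/4; Daichi 1/30; Haruki 1/30; Junko 1/30; Kaede 1/12; Kenji 1/8; Mariko 1/8; Midori 1/30; Noboru 1/8; Takeshi 1/30

There is no surviving spouse, so the entire estate passes to Sachiko's descendants per capita at each generation.
At generation 1 (Chiyo, Umeko, Emiko, Satoshi) there are 4 shares of (1)/4 = 1/4 each.
Living: Chiyo — each takes 1/4.
Deceased: Umeko, Emiko, and Satoshi. Their combined 3/4 is pooled and carried to generation 2.
At generation 2 (Ryo, Noboru, Akira, Mariko, Kenji, Hana) there are 6 shares of (3/4)/6 = 1/8 each.
Living: Noboru, Akira, Mariko, and Kenji — each takes 1/8.
Deceased: Ryo and Hana. Their combined 1/4 is pooled and carried to generation 3.
At generation 3 (Fumio, Kaede, Yoshiko) there are 3 shares of (1/4)/3 = 1/12 each.
Living: Kaede — each takes 1/12.
Deceased: Fumio and Yoshiko. Their combined 1/6 is pooled and carried to generation 4.
At generation 4 (Junko, Midori, Daichi, Haruki, Takeshi) there are 5 shares of (1/6)/5 = 1/30 each.
Living: Junko, Midori, Daichi, Haruki, and Takeshi — each takes 1/30.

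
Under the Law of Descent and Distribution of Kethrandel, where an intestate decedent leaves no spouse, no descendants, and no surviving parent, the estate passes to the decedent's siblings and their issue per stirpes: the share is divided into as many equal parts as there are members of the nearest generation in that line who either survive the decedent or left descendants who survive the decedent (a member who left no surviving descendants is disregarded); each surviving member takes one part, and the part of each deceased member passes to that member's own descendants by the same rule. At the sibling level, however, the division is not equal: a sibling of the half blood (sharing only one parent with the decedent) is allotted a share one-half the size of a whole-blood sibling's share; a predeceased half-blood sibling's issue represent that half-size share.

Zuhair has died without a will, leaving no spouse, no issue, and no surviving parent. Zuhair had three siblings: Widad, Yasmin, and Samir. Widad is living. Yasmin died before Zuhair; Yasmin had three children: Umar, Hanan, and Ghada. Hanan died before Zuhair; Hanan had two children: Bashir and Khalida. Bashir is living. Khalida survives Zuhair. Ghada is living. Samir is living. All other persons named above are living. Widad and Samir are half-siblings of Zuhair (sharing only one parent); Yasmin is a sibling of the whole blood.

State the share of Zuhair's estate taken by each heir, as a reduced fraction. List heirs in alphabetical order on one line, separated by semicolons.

Bashir 1/12; Ghada 1/6; Khalida 1/12; Samir 1/4; Umar 1/6; Widad 1/4

No spouse, descendants, or parent survives, so the estate passes to Zuhair's siblings per stirpes.
Half-blood siblings count for one-half the weight of whole-blood siblings at the initial division.
Dividing 1 in proportion to weights (total weight 2): Widad (weight 1/2) → 1/4; Yasmin (weight 1) → 1/2; Samir (weight 1/2) → 1/4.
Widad is living and takes 1/4.
Yasmin predeceased; the 1/2 allotted to Yasmin's branch passes to Yasmin's issue by representation.
The 1/2 is divided into 3 equal shares of 1/6 among Umar, Hanan, Ghada.
Umar is living and takes 1/6.
Hanan predeceased; the 1/6 allotted to Hanan's branch passes to Hanan's issue by representation.
The 1/6 is divided into 2 equal shares of 1/12 among Bashir, Khalida.
Bashir is living and takes 1/12.
Khalida is living and takes 1/12.
Ghada is living and takes 1/6.
Samir is living and takes 1/4.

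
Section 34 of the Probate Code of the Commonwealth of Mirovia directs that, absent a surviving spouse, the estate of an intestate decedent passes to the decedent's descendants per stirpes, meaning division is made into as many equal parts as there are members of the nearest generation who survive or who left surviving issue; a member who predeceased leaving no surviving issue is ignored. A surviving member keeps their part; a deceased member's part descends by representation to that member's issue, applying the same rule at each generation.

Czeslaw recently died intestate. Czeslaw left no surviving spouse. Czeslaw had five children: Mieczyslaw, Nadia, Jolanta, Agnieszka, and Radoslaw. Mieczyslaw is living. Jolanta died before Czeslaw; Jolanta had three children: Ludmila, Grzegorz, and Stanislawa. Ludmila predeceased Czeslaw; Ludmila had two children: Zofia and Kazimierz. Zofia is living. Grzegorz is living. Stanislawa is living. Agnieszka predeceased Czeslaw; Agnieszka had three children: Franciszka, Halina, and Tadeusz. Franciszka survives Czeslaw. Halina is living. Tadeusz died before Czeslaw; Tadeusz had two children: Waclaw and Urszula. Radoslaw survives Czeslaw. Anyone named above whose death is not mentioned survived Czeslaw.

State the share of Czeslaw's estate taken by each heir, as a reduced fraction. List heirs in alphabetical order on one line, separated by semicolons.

Franciszka 1/15; Grzegorz 1/15; Halina 1/15; Kazimierz 1/30; Mieczyslaw 1/5; Nadia 1/5; Radoslaw 1/5; Stanislawa 1/15; Urszula 1/30; Waclaw 1/30; Zofia 1/30

There is no surviving spouse, so the entire estate passes to Czeslaw's descendants per stirpes.
The estate is divided into 5 equal shares of 1/5 among Mieczyslaw, Nadia, Jolanta, Agnieszka, Radoslaw.
Mieczyslaw is living and takes 1/5.
Nadia is living and takes 1/5.
Jolanta predeceased; the 1/5 allotted to Jolanta's branch passes to Jolanta's issue by representation.
The 1/5 is divided into 3 equal shares of 1/15 among Ludmila, Grzegorz, Stanislawa.
Ludmila predeceased; the 1/15 allotted to Ludmila's branch passes to Ludmila's issue by representation.
The 1/15 is divided into 2 equal shares of 1/30 among Zofia, Kazimierz.
Zofia is living and takes 1/30.
Kazimierz is living and takes 1/30.
Grzegorz is living and takes 1/15.
Stanislawa is living and takes 1/15.
Agnieszka predeceased; the 1/5 allotted to Agnieszka's branch passes to Agnieszka's issue by representation.
The 1/5 is divided into 3 equal shares of 1/15 among Franciszka, Halina, Tadeusz.
Franciszka is living and takes 1/15.
Halina is living and takes 1/15.
Tadeusz predeceased; the 1/15 allotted to Tadeusz's branch passes to Tadeusz's issue by representation.
The 1/15 is divided into 2 equal shares of 1/30 among Waclaw, Urszula.
Waclaw is living and takes 1/30.
Urszula is living and takes 1/30.
Radoslaw is living and takes 1/5.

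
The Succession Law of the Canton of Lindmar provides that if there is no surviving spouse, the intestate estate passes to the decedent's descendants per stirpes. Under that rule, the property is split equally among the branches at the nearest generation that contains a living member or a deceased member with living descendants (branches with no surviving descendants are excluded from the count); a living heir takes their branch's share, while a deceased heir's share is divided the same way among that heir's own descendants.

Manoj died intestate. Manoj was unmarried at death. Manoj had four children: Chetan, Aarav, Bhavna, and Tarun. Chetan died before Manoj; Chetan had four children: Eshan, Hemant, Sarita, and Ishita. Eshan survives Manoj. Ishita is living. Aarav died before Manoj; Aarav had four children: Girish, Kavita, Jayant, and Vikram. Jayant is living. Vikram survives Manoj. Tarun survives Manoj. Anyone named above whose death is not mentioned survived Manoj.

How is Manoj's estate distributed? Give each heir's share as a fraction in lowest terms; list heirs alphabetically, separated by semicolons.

There is no surviving spouse, so the entire estate passes to Manoj's descendants per stirpes.
The estate is divided into 4 equal shares of 1/4 among Chetan, Aarav, Bhavna, Tarun.
Chetan predeceased; the 1/4 allotted to Chetan's branch passes to Chetan's issue by representation.
The 1/4 is divided into 4 equal shares of 1/16 among Eshan, Hemant, Sarita, Ishita.
Eshan is living and takes 1/16.
Hemant is living and takes 1/16.
Sarita is living and takes 1/16.
Ishita is living and takes 1/16.
Aarav predeceased; the 1/4 allotted to Aarav's branch passes to Aarav's issue by representation.
The 1/4 is divided into 4 equal shares of 1/16 among Girish, Kavita, Jayant, Vikram.
Girish is living and takes 1/16.
Kavita is living and takes 1/16.
Jayant is living and takes 1/16.
Vikram is living and takes 1/16.
Bhavna is living and takes 1/4.
Tarun is living and takes 1/4.

Bhavna 1/4; Eshan 1/16; Girish 1/16; Hemant 1/16; Ishita 1/16; Jayant 1/16; Kavita 1/16; Sarita 1/16; Tarun 1/4; Vikram 1/16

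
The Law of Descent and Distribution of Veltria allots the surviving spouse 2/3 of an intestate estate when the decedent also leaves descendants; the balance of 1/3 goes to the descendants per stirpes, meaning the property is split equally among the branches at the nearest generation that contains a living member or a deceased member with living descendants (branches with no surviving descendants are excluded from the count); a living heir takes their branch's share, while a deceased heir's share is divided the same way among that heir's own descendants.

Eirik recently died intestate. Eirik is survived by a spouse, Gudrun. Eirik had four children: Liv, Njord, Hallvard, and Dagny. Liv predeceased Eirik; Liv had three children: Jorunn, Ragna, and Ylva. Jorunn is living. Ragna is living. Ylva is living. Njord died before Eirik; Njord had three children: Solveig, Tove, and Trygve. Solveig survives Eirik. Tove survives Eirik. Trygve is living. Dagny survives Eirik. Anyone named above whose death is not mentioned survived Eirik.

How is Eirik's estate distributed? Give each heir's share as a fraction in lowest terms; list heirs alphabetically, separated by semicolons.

Gudrun, as surviving spouse, takes 2/3.
The remaining 1/3 passes to Eirik's descendants per stirpes.
The 1/3 is divided into 4 equal shares of 1/12 among Liv, Njord, Hallvard, Dagny.
Liv predeceased; the 1/12 allotted to Liv's branch passes to Liv's issue by representation.
The 1/12 is divided into 3 equal shares of 1/36 among Jorunn, Ragna, Ylva.
Jorunn is living and takes 1/36.
Ragna is living and takes 1/36.
Ylva is living and takes 1/36.
Njord predeceased; the 1/12 allotted to Njord's branch passes to Njord's issue by representation.
The 1/12 is divided into 3 equal shares of 1/36 among Solveig, Tove, Trygve.
Solveig is living and takes 1/36.
Tove is living and takes 1/36.
Trygve is living and takes 1/36.
Hallvard is living and takes 1/12.
Dagny is living and takes 1/12.

Dagny 1/12; Gudrun 2/3; Hallvard 1/12; Jorunn 1/36; Ragna 1/36; Solveig 1/36; Tove 1/36; Trygve 1/36; Ylva 1/36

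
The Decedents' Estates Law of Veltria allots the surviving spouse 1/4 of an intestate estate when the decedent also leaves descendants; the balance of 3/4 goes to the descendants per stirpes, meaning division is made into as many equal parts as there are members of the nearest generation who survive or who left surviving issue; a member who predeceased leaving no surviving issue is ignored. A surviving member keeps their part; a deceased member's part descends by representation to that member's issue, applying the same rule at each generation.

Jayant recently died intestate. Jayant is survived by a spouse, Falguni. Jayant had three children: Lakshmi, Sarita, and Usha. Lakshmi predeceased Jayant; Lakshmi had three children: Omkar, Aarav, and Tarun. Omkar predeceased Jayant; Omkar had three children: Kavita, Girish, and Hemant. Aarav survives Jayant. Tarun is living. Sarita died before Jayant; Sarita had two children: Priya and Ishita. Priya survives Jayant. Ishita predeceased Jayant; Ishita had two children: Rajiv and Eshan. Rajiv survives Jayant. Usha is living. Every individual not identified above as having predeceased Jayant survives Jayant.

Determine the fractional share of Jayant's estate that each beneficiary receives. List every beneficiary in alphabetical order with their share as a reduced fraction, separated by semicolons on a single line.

Aarav 1/12; Eshan 1/16; Falguni 1/4; Girish 1/36; Hemant 1/36; Kavita 1/36; Priya 1/8; Rajiv 1/16; Tarun 1/12; Usha 1/4

Falguni, as surviving spouse, takes 1/4.
The remaining 3/4 passes to Jayant's descendants per stirpes.
The 3/4 is divided into 3 equal shares of 1/4 among Lakshmi, Sarita, Usha.
Lakshmi predeceased; the 1/4 allotted to Lakshmi's branch passes to Lakshmi's issue by representation.
The 1/4 is divided into 3 equal shares of 1/12 among Omkar, Aarav, Tarun.
Omkar predeceased; the 1/12 allotted to Omkar's branch passes to Omkar's issue by representation.
The 1/12 is divided into 3 equal shares of 1/36 among Kavita, Girish, Hemant.
Kavita is living and takes 1/36.
Girish is living and takes 1/36.
Hemant is living and takes 1/36.
Aarav is living and takes 1/12.
Tarun is living and takes 1/12.
Sarita predeceased; the 1/4 allotted to Sarita's branch passes to Sarita's issue by representation.
The 1/4 is divided into 2 equal shares of 1/8 among Priya, Ishita.
Priya is living and takes 1/8.
Ishita predeceased; the 1/8 allotted to Ishita's branch passes to Ishita's issue by representation.
The 1/8 is divided into 2 equal shares of 1/16 among Rajiv, Eshan.
Rajiv is living and takes 1/16.
Eshan is living and takes 1/16.
Usha is living and takes 1/4.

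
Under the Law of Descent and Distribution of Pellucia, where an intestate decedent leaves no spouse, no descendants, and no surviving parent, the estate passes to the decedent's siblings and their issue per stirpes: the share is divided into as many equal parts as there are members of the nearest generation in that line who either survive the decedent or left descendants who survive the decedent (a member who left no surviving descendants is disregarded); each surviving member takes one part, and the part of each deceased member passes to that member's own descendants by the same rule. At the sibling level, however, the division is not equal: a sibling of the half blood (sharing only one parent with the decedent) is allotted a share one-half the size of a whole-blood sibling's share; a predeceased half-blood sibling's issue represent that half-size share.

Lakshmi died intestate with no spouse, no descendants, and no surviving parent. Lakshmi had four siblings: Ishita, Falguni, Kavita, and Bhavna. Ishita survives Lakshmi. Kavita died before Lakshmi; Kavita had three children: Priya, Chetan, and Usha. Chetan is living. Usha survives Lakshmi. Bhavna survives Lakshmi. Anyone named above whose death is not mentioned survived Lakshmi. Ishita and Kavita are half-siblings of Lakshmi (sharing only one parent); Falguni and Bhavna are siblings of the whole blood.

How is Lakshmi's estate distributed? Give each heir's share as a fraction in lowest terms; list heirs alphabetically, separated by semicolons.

Bhavna 1/3; Chetan 1/18; Falguni 1/3; Ishita 1/6; Priya 1/18; Usha 1/18

No spouse, descendants, or parent survives, so the estate passes to Lakshmi's siblings per stirpes.
Half-blood siblings count for one-half the weight of whole-blood siblings at the initial division.
Dividing 1 in proportion to weights (total weight 3): Ishita (weight 1/2) → 1/6; Falguni (weight 1) → 1/3; Kavita (weight 1/2) → 1/6; Bhavna (weight 1) → 1/3.
Ishita is living and takes 1/6.
Falguni is living and takes 1/3.
Kavita predeceased; the 1/6 allotted to Kavita's branch passes to Kavita's issue by representation.
The 1/6 is divided into 3 equal shares of 1/18 among Priya, Chetan, Usha.
Priya is living and takes 1/18.
Chetan is living and takes 1/18.
Usha is living and takes 1/18.
Bhavna is living and takes 1/3.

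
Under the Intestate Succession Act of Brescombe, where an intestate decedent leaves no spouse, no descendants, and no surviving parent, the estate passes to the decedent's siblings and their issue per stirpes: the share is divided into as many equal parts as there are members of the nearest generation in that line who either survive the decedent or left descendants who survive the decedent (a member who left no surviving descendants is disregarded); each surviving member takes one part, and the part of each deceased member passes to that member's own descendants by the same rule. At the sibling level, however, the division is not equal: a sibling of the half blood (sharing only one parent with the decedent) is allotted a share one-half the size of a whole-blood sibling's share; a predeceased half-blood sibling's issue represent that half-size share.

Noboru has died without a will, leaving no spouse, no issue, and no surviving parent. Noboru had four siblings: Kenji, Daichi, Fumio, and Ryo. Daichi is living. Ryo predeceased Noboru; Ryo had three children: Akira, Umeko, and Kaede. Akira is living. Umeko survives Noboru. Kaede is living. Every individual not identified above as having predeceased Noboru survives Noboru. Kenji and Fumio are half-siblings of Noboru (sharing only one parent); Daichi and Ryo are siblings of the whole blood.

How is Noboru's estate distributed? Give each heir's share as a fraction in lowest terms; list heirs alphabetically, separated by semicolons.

Akira 1/9; Daichi 1/3; Fumio 1/6; Kaede 1/9; Kenji 1/6; Umeko 1/9

No spouse, descendants, or parent survives, so the estate passes to Noboru's siblings per stirpes.
Half-blood siblings count for one-half the weight of whole-blood siblings at the initial division.
Dividing 1 in proportion to weights (total weight 3): Kenji (weight 1/2) → 1/6; Daichi (weight 1) → 1/3; Fumio (weight 1/2) → 1/6; Ryo (weight 1) → 1/3.
Kenji is living and takes 1/6.
Daichi is living and takes 1/3.
Fumio is living and takes 1/6.
Ryo predeceased; the 1/3 allotted to Ryo's branch passes to Ryo's issue by representation.
The 1/3 is divided into 3 equal shares of 1/9 among Akira, Umeko, Kaede.
Akira is living and takes 1/9.
Umeko is living and takes 1/9.
Kaede is living and takes 1/9.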